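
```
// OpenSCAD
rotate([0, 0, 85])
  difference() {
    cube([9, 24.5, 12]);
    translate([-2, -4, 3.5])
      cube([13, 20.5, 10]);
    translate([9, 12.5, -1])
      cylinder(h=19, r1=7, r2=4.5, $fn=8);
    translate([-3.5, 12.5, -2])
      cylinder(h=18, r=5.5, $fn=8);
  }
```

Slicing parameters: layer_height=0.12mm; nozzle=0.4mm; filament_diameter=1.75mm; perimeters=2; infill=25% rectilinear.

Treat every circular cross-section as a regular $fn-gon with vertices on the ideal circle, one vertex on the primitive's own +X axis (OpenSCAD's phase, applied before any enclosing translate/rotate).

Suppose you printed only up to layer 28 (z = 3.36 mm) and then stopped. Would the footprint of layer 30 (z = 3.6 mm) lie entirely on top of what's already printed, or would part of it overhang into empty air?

entirely on top

Compare the two slices. At z = 3.36: the 9×24.5 cube contributes its full rectangle (area 220.50 mm²); the cube at (-2, -4) does not reach this height (z outside [3.5, 13.5]); the cone at (9, 12.5) contributes a regular 8-gon of circumradius 6.426 (interpolated between r1=7 and r2=4.5 at t=0.229) (area = (8/2)·6.426²·sin(360°/8) = 116.81 mm²); the r=5.5 cylinder at (-3.5, 12.5) gives a regular 8-gon of circumradius 5.5 (constant along its height) (area = (8/2)·5.500²·sin(360°/8) = 85.56 mm²); Subtracting the remaining from the first: starting from the 9×24.5 cube (220.50 mm²), the cone at (9, 12.5) partially overlaps it — only the 58.40 mm² overlap (of its 116.81 mm²) is removed, clipping the outline; the r=5.5 cylinder at (-3.5, 12.5) partially overlaps it — only the 9.35 mm² overlap (of its 85.56 mm²) is removed, clipping the outline — area = 152.74 mm²; (rotated 85° about Z; rotation is an isometry so areas/perimeters/island counts are preserved). At z = 3.6: the cube is present — its section is the full 9×24.5 rectangle (area 220.50 mm²); the cube at (-2, -4) (footprint 13×20.5) is included at this height (area 266.50 mm²); the cone at (9, 12.5): at t=0.242 of its height the radius interpolates to r₁+(r₂−r₁)t = 6.395, giving a regular 8-gon of that circumradius (area = (8/2)·6.395²·sin(360°/8) = 115.66 mm²); the cylinder at (-3.5, 12.5): section is a regular 8-gon, circumradius r=5.5 (area = (8/2)·5.500²·sin(360°/8) = 85.56 mm²); After the difference (first − rest): starting from the 9×24.5 cube (220.50 mm²), the 13×20.5 cube at (-2, -4) partially overlaps it — only the 148.50 mm² overlap (of its 266.50 mm²) is removed, clipping the outline; the cone at (9, 12.5) partially overlaps it — only the 6.65 mm² overlap (of its 115.66 mm²) is removed, clipping the outline; the r=5.5 cylinder at (-3.5, 12.5) partially overlaps it — only the 0.00 mm² overlap (of its 85.56 mm²) is removed, clipping the outline — area = 65.35 mm²; (whole slice rotated 85° about Z — lengths, areas and connectivity unchanged). Checking containment: the cross-section at z = 3.6 is a subset of the cross-section at z = 3.36.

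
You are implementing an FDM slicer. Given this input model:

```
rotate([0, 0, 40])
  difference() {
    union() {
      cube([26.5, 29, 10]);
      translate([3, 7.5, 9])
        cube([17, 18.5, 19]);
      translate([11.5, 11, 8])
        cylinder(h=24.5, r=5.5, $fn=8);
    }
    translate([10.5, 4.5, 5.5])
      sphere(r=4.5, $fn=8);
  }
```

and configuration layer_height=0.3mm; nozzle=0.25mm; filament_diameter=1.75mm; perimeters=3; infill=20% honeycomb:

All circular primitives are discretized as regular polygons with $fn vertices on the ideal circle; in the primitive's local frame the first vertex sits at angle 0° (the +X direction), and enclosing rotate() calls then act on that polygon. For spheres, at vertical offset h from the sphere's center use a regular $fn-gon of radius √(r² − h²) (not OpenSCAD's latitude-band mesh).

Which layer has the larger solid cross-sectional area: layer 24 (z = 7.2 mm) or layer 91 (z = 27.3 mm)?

layer 24 (z = 7.2 mm)

Layer 24 (z = 7.2): the cube is present — its section is the full 26.5×29 rectangle (area 768.50 mm²); the cube at (3, 7.5) does not reach this height (z outside [9, 28]); the cylinder at (11.5, 11) is absent (z outside [8, 32.5]); Merging all regions: only the 26.5×29 cube is present, so the union is just that shape — area = 768.50 mm²; the sphere at (10.5, 4.5): section is a regular 8-gon, circumradius = √(r²−h²) = √(4.5²−1.7²) = 4.167 (area = (8/2)·4.167²·sin(360°/8) = 49.10 mm²); Subtracting the remaining from the first: starting from the result so far (768.50 mm²), the r=4.5 sphere at (10.5, 4.5) lies wholly inside it (removes its full 49.10 mm² and its 25.51 mm outline becomes a hole wall) — area = 719.40 mm²; (rotated 40° about Z; rotation is an isometry so areas/perimeters/island counts are preserved). So its area = 719.40 mm². Layer 91 (z = 27.3): the cube does not reach this height (z outside [0, 10]); the cube at (3, 7.5) is present — its section is the full 17×18.5 rectangle (area 314.50 mm²); the cylinder at (11.5, 11): section is a regular 8-gon, circumradius r=5.5 (area = (8/2)·5.500²·sin(360°/8) = 85.56 mm²); Combining (union): the regions partially overlap — summed areas 400.06 mm² minus the doubly-counted overlap 76.21 mm² gives 323.85 mm² — area = 323.85 mm²; the sphere at (10.5, 4.5) is not intersected at this z (|z−center|=21.800 > r=4.5); Subtracting the remaining from the first: none of the subtracted shapes is present at this height, so that combined region is unchanged — area = 323.85 mm²; (rotated 40° about Z; rotation is an isometry so areas/perimeters/island counts are preserved). So its area = 323.85 mm². Layer 24 is larger (719.40 vs 323.85 mm²).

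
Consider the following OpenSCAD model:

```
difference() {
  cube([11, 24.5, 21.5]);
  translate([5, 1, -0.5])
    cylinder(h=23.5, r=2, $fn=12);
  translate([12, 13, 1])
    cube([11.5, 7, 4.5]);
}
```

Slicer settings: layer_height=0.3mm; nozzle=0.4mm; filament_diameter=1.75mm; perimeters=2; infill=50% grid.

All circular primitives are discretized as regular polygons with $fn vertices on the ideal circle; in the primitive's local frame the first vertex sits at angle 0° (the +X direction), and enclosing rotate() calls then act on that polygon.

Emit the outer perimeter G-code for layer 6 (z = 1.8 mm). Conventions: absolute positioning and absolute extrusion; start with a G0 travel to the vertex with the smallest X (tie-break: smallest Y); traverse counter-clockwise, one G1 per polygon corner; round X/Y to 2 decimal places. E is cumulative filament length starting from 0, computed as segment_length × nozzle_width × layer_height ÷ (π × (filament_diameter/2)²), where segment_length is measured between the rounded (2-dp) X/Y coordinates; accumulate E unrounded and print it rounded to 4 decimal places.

G0 X0.00 Y0.00 Z1.80
G1 X3.27 Y0.00 E0.1631
G1 X3.00 Y1.00 E0.2148
G1 X3.27 Y2.00 E0.2665
G1 X4.00 Y2.73 E0.3180
G1 X5.00 Y3.00 E0.3697
G1 X6.00 Y2.73 E0.4214
G1 X6.73 Y2.00 E0.4729
G1 X7.00 Y1.00 E0.5245
G1 X6.73 Y0.00 E0.5762
G1 X11.00 Y0.00 E0.7892
G1 X11.00 Y24.50 E2.0116
G1 X0.00 Y24.50 E2.5603
G1 X0.00 Y0.00 E3.7827

At z = 1.8 mm: the 11×24.5 cube contributes its full rectangle; the r=2 cylinder at (5, 1) contributes a regular 12-gon of circumradius 2; the 11.5×7 cube at (12, 13) contributes its full rectangle; Subtracting the remaining from the first: starting from the 11×24.5 cube, the r=2 cylinder at (5, 1) partially overlaps it — only the 9.73 mm² overlap (of its 12.00 mm²) is removed, clipping the outline; the 11.5×7 cube at (12, 13) misses the remaining region (no effect) — 1 connected region. The outline is a single polygon with 13 vertices. Extrusion per mm of travel: 0.4 × 0.3 / (π × 0.875²) = 0.049890. Accumulating E over each segment gives final E = 3.7827.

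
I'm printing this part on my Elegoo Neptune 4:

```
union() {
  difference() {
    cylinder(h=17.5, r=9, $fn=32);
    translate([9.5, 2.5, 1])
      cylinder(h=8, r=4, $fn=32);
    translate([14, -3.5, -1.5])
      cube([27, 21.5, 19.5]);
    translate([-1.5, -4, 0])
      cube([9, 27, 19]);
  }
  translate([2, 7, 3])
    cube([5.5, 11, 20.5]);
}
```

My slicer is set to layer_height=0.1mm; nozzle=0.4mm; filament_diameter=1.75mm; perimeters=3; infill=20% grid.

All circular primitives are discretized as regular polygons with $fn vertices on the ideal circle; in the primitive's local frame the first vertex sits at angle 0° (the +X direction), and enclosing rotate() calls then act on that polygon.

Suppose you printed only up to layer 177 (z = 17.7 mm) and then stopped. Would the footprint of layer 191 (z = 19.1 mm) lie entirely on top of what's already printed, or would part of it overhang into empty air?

Compare the two slices. At z = 17.7: the cylinder is absent (z outside [0, 17.5]); the cylinder at (9.5, 2.5) does not reach this height (z outside [1, 9]); the cube at (14, -3.5) is present — its section is the full 27×21.5 rectangle (area 580.50 mm²); the cube at (-1.5, -4) is present — its section is the full 9×27 rectangle (area 243.00 mm²); Taking the first minus the rest: the first operand is absent here, so nothing remains; the cube at (2, 7) is present — its section is the full 5.5×11 rectangle (area 60.50 mm²); Taking the union: only the 5.5×11 cube at (2, 7) is present, so the union is just that shape — area = 60.50 mm². At z = 19.1: the cylinder is not intersected at this z (z outside [0, 17.5]); the cylinder at (9.5, 2.5) is absent (z outside [1, 9]); the cube at (14, -3.5) is absent (z outside [-1.5, 18]); the cube at (-1.5, -4) does not reach this height (z outside [0, 19]); Taking the first minus the rest: the first operand is absent here, so nothing remains; the 5.5×11 cube at (2, 7) contributes its full rectangle (area 60.50 mm²); Combining (union): only the 5.5×11 cube at (2, 7) is present, so the union is just that shape — area = 60.50 mm². Checking containment: the cross-section at z = 19.1 is a subset of the cross-section at z = 17.7.

entirely on top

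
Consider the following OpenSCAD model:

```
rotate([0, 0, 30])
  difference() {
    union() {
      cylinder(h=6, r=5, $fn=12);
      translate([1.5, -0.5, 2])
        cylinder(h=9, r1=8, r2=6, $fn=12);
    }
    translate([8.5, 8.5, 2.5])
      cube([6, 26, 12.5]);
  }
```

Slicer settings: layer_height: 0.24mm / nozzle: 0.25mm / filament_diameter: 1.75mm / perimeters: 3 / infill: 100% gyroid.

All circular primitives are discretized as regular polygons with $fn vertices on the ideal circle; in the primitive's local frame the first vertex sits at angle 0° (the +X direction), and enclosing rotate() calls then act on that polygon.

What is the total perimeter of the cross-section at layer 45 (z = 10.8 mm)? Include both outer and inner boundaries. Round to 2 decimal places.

At z = 10.8 mm: the cylinder is absent (z outside [0, 6]); the cone at (1.5, -0.5) contributes a regular 12-gon of circumradius 6.044 (interpolated between r1=8 and r2=6 at t=0.978) (perimeter = 2·12·6.044·sin(180°/12) = 37.55 mm); Merging all regions: only the cone at (1.5, -0.5) is present, so the union is just that shape — boundary = 37.55 mm; the 6×26 cube at (8.5, 8.5) contributes its full rectangle (perimeter 64.00 mm); After the difference (first − rest): starting from the result so far, the 6×26 cube at (8.5, 8.5) misses the remaining region (no effect) — boundary = 37.55 mm; (rotated 30° about Z; rotation is an isometry so areas/perimeters/island counts are preserved). Overall, the cross-section is a single solid region. Total boundary length (outer) = 37.55 mm.

37.55 mm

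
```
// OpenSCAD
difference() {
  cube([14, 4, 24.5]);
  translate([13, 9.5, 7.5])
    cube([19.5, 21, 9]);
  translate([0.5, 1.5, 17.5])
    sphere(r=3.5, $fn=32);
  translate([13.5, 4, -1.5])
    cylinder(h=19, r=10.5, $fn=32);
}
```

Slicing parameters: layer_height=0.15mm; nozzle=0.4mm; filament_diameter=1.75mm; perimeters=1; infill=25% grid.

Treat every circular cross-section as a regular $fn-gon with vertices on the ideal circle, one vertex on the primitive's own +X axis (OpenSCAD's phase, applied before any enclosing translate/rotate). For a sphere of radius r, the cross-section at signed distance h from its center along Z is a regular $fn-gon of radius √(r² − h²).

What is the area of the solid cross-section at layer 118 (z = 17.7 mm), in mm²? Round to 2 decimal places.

41.05 mm²

At z = 17.7 mm: the cube is present — its section is the full 14×4 rectangle (area 56.00 mm²); the cube at (13, 9.5) is not intersected at this z (z outside [7.5, 16.5]); the r=3.5 sphere at (0.5, 1.5) slices to a regular 32-gon of circumradius 3.494 (√(r²−h²) with h=0.2 from center) (area = (32/2)·3.494²·sin(360°/32) = 38.11 mm²); the cylinder at (13.5, 4) does not reach this height (z outside [-1.5, 17.5]); After the difference (first − rest): starting from the 14×4 cube (56.00 mm²), the r=3.5 sphere at (0.5, 1.5) partially overlaps it — only the 14.95 mm² overlap (of its 38.11 mm²) is removed, clipping the outline — area = 41.05 mm². Overall, the cross-section is a single solid region. Net area = 41.05 mm².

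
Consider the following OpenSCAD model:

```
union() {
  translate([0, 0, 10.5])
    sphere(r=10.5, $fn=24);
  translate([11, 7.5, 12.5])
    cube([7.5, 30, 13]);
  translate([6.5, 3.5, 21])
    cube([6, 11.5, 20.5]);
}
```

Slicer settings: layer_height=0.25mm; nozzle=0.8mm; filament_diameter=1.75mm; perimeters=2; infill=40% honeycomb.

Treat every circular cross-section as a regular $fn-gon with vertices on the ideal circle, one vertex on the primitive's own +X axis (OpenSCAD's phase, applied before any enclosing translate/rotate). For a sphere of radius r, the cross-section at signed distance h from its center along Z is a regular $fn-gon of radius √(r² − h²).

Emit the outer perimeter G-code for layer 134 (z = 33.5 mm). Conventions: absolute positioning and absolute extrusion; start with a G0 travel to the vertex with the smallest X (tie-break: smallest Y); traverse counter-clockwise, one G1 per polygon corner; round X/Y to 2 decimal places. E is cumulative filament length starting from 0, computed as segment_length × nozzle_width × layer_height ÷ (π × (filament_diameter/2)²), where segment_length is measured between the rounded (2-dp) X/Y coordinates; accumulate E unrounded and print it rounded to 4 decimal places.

G0 X6.50 Y3.50 Z33.50
G1 X12.50 Y3.50 E0.4989
G1 X12.50 Y15.00 E1.4551
G1 X6.50 Y15.00 E1.9540
G1 X6.50 Y3.50 E2.9103

At z = 33.5 mm: the sphere is not intersected at this z (|z−center|=23.000 > r=10.5); the cube at (11, 7.5) is absent (z outside [12.5, 25.5]); the cube at (6.5, 3.5) is present — its section is the full 6×11.5 rectangle; Combining (union): only the 6×11.5 cube at (6.5, 3.5) is present, so the union is just that shape — 1 connected region. The outline is a single polygon with 4 vertices. Extrusion per mm of travel: 0.8 × 0.25 / (π × 0.875²) = 0.083150. Accumulating E over each segment gives final E = 2.9103.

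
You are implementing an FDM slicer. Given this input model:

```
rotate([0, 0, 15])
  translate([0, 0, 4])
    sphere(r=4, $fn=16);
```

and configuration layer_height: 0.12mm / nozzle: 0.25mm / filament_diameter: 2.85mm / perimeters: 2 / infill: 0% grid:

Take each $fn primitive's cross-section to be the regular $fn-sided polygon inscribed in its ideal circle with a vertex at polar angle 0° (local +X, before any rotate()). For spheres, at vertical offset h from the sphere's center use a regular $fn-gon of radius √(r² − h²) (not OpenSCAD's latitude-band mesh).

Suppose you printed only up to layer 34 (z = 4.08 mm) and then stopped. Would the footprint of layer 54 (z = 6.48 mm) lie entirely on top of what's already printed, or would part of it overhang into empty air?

entirely on top

Compare the two slices. At z = 4.08: the sphere: section is a regular 16-gon, circumradius = √(r²−h²) = √(4²−0.08²) = 3.999 (area = (16/2)·3.999²·sin(360°/16) = 48.96 mm²); (rotated 15° about Z; rotation is an isometry so areas/perimeters/island counts are preserved). At z = 6.48: the r=4 sphere slices to a regular 16-gon of circumradius 3.138 (√(r²−h²) with h=2.48 from center) (area = (16/2)·3.138²·sin(360°/16) = 30.15 mm²); (rotated 15° about Z; rotation is an isometry so areas/perimeters/island counts are preserved). Checking containment: the cross-section at z = 6.48 is a subset of the cross-section at z = 4.08.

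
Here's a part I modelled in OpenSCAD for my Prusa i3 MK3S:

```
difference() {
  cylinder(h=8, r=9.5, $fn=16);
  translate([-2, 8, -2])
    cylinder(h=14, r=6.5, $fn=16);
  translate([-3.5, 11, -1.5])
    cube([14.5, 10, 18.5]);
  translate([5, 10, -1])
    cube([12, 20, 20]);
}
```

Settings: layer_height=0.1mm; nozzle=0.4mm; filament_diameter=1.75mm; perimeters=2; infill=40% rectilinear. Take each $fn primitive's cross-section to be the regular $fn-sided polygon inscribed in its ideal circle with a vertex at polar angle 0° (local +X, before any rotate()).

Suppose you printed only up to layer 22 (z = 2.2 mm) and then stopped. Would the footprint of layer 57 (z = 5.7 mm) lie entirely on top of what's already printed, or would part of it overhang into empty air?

entirely on top

Compare the two slices. At z = 2.2: the r=9.5 cylinder contributes a regular 16-gon of circumradius 9.5 (area = (16/2)·9.500²·sin(360°/16) = 276.30 mm²); the r=6.5 cylinder at (-2, 8) contributes a regular 16-gon of circumradius 6.5 (area = (16/2)·6.500²·sin(360°/16) = 129.35 mm²); the 14.5×10 cube at (-3.5, 11) contributes its full rectangle (area 145.00 mm²); the cube at (5, 10) (footprint 12×20) is included at this height (area 240.00 mm²); Subtracting the remaining from the first: starting from the r=9.5 cylinder (276.30 mm²), the r=6.5 cylinder at (-2, 8) partially overlaps it — only the 69.17 mm² overlap (of its 129.35 mm²) is removed, clipping the outline; the 14.5×10 cube at (-3.5, 11) misses the remaining region (no effect); the 12×20 cube at (5, 10) misses the remaining region (no effect) — area = 207.13 mm². At z = 5.7: the cylinder: section is a regular 16-gon, circumradius r=9.5 (area = (16/2)·9.500²·sin(360°/16) = 276.30 mm²); the r=6.5 cylinder at (-2, 8) gives a regular 16-gon of circumradius 6.5 (constant along its height) (area = (16/2)·6.500²·sin(360°/16) = 129.35 mm²); the cube at (-3.5, 11) (footprint 14.5×10) is included at this height (area 145.00 mm²); the cube at (5, 10) (footprint 12×20) is included at this height (area 240.00 mm²); After the difference (first − rest): starting from the r=9.5 cylinder (276.30 mm²), the r=6.5 cylinder at (-2, 8) partially overlaps it — only the 69.17 mm² overlap (of its 129.35 mm²) is removed, clipping the outline; the 14.5×10 cube at (-3.5, 11) misses the remaining region (no effect); the 12×20 cube at (5, 10) misses the remaining region (no effect) — area = 207.13 mm². Checking containment: the cross-section at z = 5.7 is a subset of the cross-section at z = 2.2.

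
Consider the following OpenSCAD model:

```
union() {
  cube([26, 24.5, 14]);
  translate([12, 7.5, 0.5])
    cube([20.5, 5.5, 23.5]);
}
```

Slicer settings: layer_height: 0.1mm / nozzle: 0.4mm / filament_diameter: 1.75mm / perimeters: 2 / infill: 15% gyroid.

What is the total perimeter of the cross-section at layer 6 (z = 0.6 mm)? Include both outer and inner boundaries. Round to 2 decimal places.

114.00 mm

At z = 0.6 mm: the 26×24.5 cube contributes its full rectangle (perimeter 101.00 mm); the 20.5×5.5 cube at (12, 7.5) contributes its full rectangle (perimeter 52.00 mm); Combining (union): the regions partially overlap (shared area 77.00 mm²), so the edge portions inside another operand are dropped and the merged outline is re-measured after clipping — boundary = 114.00 mm. Overall, the cross-section is a single solid region. Total boundary length (outer) = 114.00 mm.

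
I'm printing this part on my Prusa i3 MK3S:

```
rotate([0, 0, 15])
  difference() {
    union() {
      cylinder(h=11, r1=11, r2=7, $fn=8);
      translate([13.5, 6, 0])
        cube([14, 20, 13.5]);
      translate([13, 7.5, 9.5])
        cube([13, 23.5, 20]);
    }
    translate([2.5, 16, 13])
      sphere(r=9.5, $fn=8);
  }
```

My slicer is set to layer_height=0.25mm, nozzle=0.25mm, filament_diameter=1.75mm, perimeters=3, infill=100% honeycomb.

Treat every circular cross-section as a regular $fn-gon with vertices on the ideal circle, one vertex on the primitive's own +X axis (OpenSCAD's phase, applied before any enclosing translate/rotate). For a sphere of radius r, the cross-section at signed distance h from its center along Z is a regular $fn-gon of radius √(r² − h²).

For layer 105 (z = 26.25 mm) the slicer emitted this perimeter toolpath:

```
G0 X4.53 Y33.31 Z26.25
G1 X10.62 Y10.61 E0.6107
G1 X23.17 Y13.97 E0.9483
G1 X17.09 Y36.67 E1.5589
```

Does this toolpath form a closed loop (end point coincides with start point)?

no

Start point (G0): (4.53, 33.31). End point (last G1): the path does not return to the start — open.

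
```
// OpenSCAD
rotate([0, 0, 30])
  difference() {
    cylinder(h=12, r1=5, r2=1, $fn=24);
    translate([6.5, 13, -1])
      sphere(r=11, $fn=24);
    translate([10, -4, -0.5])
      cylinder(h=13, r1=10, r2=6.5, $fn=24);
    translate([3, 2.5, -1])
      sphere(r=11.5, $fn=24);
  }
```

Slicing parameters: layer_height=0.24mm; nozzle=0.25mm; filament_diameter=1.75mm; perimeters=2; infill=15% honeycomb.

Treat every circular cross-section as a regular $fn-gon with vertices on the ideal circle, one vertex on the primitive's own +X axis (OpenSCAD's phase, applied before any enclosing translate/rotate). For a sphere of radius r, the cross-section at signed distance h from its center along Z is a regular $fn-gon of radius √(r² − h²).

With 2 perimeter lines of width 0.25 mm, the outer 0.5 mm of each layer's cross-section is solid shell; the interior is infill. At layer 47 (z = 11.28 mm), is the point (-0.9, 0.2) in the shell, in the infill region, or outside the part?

shell

At z = 11.28 mm: the cone: at t=0.940 of its height the radius interpolates to r₁+(r₂−r₁)t = 1.240, giving a regular 24-gon of that circumradius; the sphere at (6.5, 13) does not reach this height (|z−center|=12.280 > r=11); the cone at (10, -4) contributes a regular 24-gon of circumradius 6.828 (interpolated between r1=10 and r2=6.5 at t=0.906); the sphere at (3, 2.5) is not intersected at this z (|z−center|=12.280 > r=11.5); Taking the first minus the rest: starting from the cone, the cone at (10, -4) misses the remaining region (no effect) — 1 connected region; (whole slice rotated 30° about Z — lengths, areas and connectivity unchanged). Overall, the cross-section is a single solid region. Undo the 30° rotation: the query point maps to (-0.679, 0.623) in the un-rotated model frame. The nearest boundary edge runs (-1.07, 0.62)→(-0.88, 0.88); distance from the point to it = 0.31 mm. The point is inside the cross-section, 0.31 mm from the nearest boundary — within the 0.5 mm shell band (2 × 0.25).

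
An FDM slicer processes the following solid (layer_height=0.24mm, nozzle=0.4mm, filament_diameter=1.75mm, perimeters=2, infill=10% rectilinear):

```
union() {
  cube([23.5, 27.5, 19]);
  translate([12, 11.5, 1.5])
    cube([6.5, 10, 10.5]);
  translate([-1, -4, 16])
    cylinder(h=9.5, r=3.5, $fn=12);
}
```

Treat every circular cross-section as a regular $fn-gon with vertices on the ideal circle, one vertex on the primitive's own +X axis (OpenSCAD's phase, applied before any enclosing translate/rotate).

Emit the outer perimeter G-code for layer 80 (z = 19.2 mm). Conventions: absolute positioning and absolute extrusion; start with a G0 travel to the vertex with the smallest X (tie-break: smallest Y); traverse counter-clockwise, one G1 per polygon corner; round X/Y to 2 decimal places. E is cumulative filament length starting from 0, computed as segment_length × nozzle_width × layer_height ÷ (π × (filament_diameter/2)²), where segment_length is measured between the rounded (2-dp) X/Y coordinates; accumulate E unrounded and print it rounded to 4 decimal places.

At z = 19.2 mm: the cube is not intersected at this z (z outside [0, 19]); the cube at (12, 11.5) does not reach this height (z outside [1.5, 12]); the cylinder at (-1, -4): section is a regular 12-gon, circumradius r=3.5; Merging all regions: only the r=3.5 cylinder at (-1, -4) is present, so the union is just that shape — 1 connected region. The outline is a single polygon with 12 vertices. Extrusion per mm of travel: 0.4 × 0.24 / (π × 0.875²) = 0.039912. Accumulating E over each segment gives final E = 0.8676.

G0 X-4.50 Y-4.00 Z19.20
G1 X-4.03 Y-5.75 E0.0723
G1 X-2.75 Y-7.03 E0.1446
G1 X-1.00 Y-7.50 E0.2169
G1 X0.75 Y-7.03 E0.2892
G1 X2.03 Y-5.75 E0.3615
G1 X2.50 Y-4.00 E0.4338
G1 X2.03 Y-2.25 E0.5061
G1 X0.75 Y-0.97 E0.5784
G1 X-1.00 Y-0.50 E0.6507
G1 X-2.75 Y-0.97 E0.7230
G1 X-4.03 Y-2.25 E0.7952
G1 X-4.50 Y-4.00 E0.8676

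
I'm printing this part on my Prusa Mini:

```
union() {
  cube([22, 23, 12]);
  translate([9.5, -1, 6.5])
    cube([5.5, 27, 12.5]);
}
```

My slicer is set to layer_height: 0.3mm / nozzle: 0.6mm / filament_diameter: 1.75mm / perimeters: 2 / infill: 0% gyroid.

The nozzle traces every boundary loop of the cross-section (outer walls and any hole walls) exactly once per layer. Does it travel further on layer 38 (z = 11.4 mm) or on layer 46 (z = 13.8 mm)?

Layer 38 (z = 11.4): the cube (footprint 22×23) is included at this height (perimeter 90.00 mm); the cube at (9.5, -1) is present — its section is the full 5.5×27 rectangle (perimeter 65.00 mm); Combining (union): the regions partially overlap (shared area 126.50 mm²), so the edge portions inside another operand are dropped and the merged outline is re-measured after clipping — boundary = 98.00 mm. So its perimeter = 98.00 mm. Layer 46 (z = 13.8): the cube is absent (z outside [0, 12]); the 5.5×27 cube at (9.5, -1) contributes its full rectangle (perimeter 65.00 mm); Combining (union): only the 5.5×27 cube at (9.5, -1) is present, so the union is just that shape — boundary = 65.00 mm. So its perimeter = 65.00 mm. Layer 38 is larger (98.00 vs 65.00 mm).

layer 38 (z = 11.4 mm)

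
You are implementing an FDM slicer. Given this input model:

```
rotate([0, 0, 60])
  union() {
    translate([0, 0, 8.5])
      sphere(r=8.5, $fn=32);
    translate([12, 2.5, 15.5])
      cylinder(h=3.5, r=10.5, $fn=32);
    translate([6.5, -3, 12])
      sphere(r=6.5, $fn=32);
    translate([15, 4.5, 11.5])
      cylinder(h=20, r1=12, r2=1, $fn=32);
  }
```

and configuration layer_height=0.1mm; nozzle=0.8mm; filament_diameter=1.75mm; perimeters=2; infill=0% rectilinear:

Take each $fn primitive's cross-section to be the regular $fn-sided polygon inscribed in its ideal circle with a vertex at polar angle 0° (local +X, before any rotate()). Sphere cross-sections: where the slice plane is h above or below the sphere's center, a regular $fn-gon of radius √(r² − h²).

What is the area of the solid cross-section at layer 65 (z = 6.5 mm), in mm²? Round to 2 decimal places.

226.05 mm²

At z = 6.5 mm: the r=8.5 sphere contributes a regular 32-gon of circumradius √(8.5²−2²) = 8.261 (area = (32/2)·8.261²·sin(360°/32) = 213.04 mm²); the cylinder at (12, 2.5) is not intersected at this z (z outside [15.5, 19]); the r=6.5 sphere at (6.5, -3) slices to a regular 32-gon of circumradius 3.464 (√(r²−h²) with h=5.5 from center) (area = (32/2)·3.464²·sin(360°/32) = 37.46 mm²); the cone at (15, 4.5) is absent (z outside [11.5, 31.5]); Combining (union): the regions partially overlap — summed areas 250.50 mm² minus the doubly-counted overlap 24.44 mm² gives 226.05 mm² — area = 226.05 mm²; (rotated 60° about Z; rotation is an isometry so areas/perimeters/island counts are preserved). Overall, the cross-section is a single solid region. Net area = 226.05 mm².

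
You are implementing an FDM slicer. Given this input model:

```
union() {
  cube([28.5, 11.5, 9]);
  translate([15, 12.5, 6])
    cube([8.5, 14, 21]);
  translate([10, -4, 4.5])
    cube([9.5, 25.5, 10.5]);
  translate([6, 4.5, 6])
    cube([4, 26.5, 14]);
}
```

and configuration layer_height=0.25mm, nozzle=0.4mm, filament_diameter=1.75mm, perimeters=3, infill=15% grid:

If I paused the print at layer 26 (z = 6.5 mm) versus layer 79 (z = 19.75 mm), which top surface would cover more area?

layer 26 (z = 6.5 mm)

Layer 26 (z = 6.5): the 28.5×11.5 cube contributes its full rectangle (area 327.75 mm²); the 8.5×14 cube at (15, 12.5) contributes its full rectangle (area 119.00 mm²); the cube at (10, -4) (footprint 9.5×25.5) is included at this height (area 242.25 mm²); the 4×26.5 cube at (6, 4.5) contributes its full rectangle (area 106.00 mm²); Taking the union: the regions partially overlap — summed areas 795.00 mm² minus the doubly-counted overlap 177.75 mm² gives 617.25 mm² — area = 617.25 mm². So its area = 617.25 mm². Layer 79 (z = 19.75): the cube does not reach this height (z outside [0, 9]); the 8.5×14 cube at (15, 12.5) contributes its full rectangle (area 119.00 mm²); the cube at (10, -4) does not reach this height (z outside [4.5, 15]); the 4×26.5 cube at (6, 4.5) contributes its full rectangle (area 106.00 mm²); Taking the union: the 2 present regions are separate (no shared area or edge), so areas and boundary lengths simply add and each stays a separate island — area = 225.00 mm². So its area = 225.00 mm². Layer 26 is larger (617.25 vs 225.00 mm²).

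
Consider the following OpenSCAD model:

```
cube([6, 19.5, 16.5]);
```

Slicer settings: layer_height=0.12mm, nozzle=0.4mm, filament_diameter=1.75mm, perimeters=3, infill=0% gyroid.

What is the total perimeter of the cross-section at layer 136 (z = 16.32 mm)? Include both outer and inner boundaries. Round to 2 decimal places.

At z = 16.32 mm: the cube is present — its section is the full 6×19.5 rectangle (perimeter 51.00 mm). Overall, the cross-section is a single solid region. Total boundary length (outer) = 51.00 mm.

51.00 mm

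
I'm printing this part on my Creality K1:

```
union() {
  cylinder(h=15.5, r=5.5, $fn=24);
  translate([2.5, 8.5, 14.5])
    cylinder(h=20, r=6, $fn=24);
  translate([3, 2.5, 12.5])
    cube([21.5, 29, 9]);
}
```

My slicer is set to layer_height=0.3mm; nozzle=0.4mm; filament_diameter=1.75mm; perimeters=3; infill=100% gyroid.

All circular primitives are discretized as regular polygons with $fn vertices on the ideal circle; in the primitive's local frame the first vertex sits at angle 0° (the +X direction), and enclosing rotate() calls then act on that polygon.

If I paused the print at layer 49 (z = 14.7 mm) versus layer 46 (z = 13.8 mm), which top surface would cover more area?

Layer 49 (z = 14.7): the cylinder: section is a regular 24-gon, circumradius r=5.5 (area = (24/2)·5.500²·sin(360°/24) = 93.95 mm²); the cylinder at (2.5, 8.5): section is a regular 24-gon, circumradius r=6 (area = (24/2)·6.000²·sin(360°/24) = 111.81 mm²); the cube at (3, 2.5) is present — its section is the full 21.5×29 rectangle (area 623.50 mm²); Taking the union: the regions partially overlap — summed areas 829.26 mm² minus the doubly-counted overlap 63.02 mm² gives 766.24 mm² — area = 766.24 mm². So its area = 766.24 mm². Layer 46 (z = 13.8): the r=5.5 cylinder gives a regular 24-gon of circumradius 5.5 (constant along its height) (area = (24/2)·5.500²·sin(360°/24) = 93.95 mm²); the cylinder at (2.5, 8.5) does not reach this height (z outside [14.5, 34.5]); the cube at (3, 2.5) (footprint 21.5×29) is included at this height (area 623.50 mm²); Taking the union: the regions partially overlap — summed areas 717.45 mm² minus the doubly-counted overlap 2.27 mm² gives 715.18 mm² — area = 715.18 mm². So its area = 715.18 mm². Layer 49 is larger (766.24 vs 715.18 mm²).

layer 49 (z = 14.7 mm)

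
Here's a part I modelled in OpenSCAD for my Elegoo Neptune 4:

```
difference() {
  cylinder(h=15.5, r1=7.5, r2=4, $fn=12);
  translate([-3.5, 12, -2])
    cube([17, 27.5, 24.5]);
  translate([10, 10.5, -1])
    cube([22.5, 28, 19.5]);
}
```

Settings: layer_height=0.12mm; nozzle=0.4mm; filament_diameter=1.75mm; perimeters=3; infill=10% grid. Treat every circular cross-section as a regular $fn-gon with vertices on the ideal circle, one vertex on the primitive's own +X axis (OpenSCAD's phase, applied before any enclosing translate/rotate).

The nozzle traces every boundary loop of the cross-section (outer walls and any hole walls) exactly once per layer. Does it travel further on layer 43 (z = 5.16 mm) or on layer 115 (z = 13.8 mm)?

Layer 43 (z = 5.16): the cone (r1=7.5→r2=4) has section circumradius 6.335 here — a regular 12-gon (perimeter = 2·12·6.335·sin(180°/12) = 39.35 mm); the 17×27.5 cube at (-3.5, 12) contributes its full rectangle (perimeter 89.00 mm); the cube at (10, 10.5) is present — its section is the full 22.5×28 rectangle (perimeter 101.00 mm); Taking the first minus the rest: starting from the cone, the 17×27.5 cube at (-3.5, 12) misses the remaining region (no effect); the 22.5×28 cube at (10, 10.5) misses the remaining region (no effect) — boundary = 39.35 mm. So its perimeter = 39.35 mm. Layer 115 (z = 13.8): the cone: at t=0.890 of its height the radius interpolates to r₁+(r₂−r₁)t = 4.384, giving a regular 12-gon of that circumradius (perimeter = 2·12·4.384·sin(180°/12) = 27.23 mm); the cube at (-3.5, 12) (footprint 17×27.5) is included at this height (perimeter 89.00 mm); the 22.5×28 cube at (10, 10.5) contributes its full rectangle (perimeter 101.00 mm); Taking the first minus the rest: starting from the cone, the 17×27.5 cube at (-3.5, 12) misses the remaining region (no effect); the 22.5×28 cube at (10, 10.5) misses the remaining region (no effect) — boundary = 27.23 mm. So its perimeter = 27.23 mm. Layer 43 is larger (39.35 vs 27.23 mm).

layer 43 (z = 5.16 mm)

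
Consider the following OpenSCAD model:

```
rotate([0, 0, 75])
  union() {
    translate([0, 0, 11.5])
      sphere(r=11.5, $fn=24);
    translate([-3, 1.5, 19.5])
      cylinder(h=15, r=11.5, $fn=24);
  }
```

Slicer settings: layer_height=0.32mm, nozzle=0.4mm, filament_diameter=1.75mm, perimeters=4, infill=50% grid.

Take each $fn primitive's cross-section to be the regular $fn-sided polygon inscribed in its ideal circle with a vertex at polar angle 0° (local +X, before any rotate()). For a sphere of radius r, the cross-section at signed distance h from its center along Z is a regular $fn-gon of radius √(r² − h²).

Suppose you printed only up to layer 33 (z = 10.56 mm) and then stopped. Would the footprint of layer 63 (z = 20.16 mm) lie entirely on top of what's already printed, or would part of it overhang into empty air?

part overhangs

Compare the two slices. At z = 10.56: the r=11.5 sphere contributes a regular 24-gon of circumradius √(11.5²−0.94²) = 11.462 (area = (24/2)·11.462²·sin(360°/24) = 408.00 mm²); the cylinder at (-3, 1.5) is absent (z outside [19.5, 34.5]); Combining (union): only the r=11.5 sphere is present, so the union is just that shape — area = 408.00 mm²; (whole slice rotated 75° about Z — lengths, areas and connectivity unchanged). At z = 20.16: the sphere: section is a regular 24-gon, circumradius = √(r²−h²) = √(11.5²−8.66²) = 7.567 (area = (24/2)·7.567²·sin(360°/24) = 177.82 mm²); the cylinder at (-3, 1.5): section is a regular 24-gon, circumradius r=11.5 (area = (24/2)·11.500²·sin(360°/24) = 410.75 mm²); Merging all regions: the r=11.5 sphere lies entirely inside the r=11.5 cylinder at (-3, 1.5), so the union is just the r=11.5 cylinder at (-3, 1.5) — area = 410.75 mm²; (whole slice rotated 75° about Z — lengths, areas and connectivity unchanged). Checking containment: at z = 20.16 the cross-section extends beyond the z = 10.56 cross-section by about 77.67 mm².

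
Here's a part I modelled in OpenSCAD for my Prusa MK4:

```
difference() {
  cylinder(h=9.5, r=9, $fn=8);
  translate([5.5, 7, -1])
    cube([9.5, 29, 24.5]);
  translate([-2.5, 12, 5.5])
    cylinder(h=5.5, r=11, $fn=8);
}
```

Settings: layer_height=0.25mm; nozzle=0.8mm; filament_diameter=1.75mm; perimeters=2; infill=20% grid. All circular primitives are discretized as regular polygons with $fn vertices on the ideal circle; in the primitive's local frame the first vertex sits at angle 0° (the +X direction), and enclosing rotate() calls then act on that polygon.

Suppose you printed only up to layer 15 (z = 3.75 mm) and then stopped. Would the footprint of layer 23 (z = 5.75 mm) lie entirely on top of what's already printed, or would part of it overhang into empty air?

Compare the two slices. At z = 3.75: the r=9 cylinder gives a regular 8-gon of circumradius 9 (constant along its height) (area = (8/2)·9.000²·sin(360°/8) = 229.10 mm²); the cube at (5.5, 7) is present — its section is the full 9.5×29 rectangle (area 275.50 mm²); the cylinder at (-2.5, 12) does not reach this height (z outside [5.5, 11]); After the difference (first − rest): starting from the r=9 cylinder (229.10 mm²), the 9.5×29 cube at (5.5, 7) misses the remaining region (no effect) — area = 229.10 mm². At z = 5.75: the r=9 cylinder gives a regular 8-gon of circumradius 9 (constant along its height) (area = (8/2)·9.000²·sin(360°/8) = 229.10 mm²); the cube at (5.5, 7) (footprint 9.5×29) is included at this height (area 275.50 mm²); the r=11 cylinder at (-2.5, 12) contributes a regular 8-gon of circumradius 11 (area = (8/2)·11.000²·sin(360°/8) = 342.24 mm²); Taking the first minus the rest: starting from the r=9 cylinder (229.10 mm²), the 9.5×29 cube at (5.5, 7) misses the remaining region (no effect); the r=11 cylinder at (-2.5, 12) partially overlaps it — only the 67.05 mm² overlap (of its 342.24 mm²) is removed, clipping the outline — area = 162.05 mm². Checking containment: the cross-section at z = 5.75 is a subset of the cross-section at z = 3.75.

entirely on top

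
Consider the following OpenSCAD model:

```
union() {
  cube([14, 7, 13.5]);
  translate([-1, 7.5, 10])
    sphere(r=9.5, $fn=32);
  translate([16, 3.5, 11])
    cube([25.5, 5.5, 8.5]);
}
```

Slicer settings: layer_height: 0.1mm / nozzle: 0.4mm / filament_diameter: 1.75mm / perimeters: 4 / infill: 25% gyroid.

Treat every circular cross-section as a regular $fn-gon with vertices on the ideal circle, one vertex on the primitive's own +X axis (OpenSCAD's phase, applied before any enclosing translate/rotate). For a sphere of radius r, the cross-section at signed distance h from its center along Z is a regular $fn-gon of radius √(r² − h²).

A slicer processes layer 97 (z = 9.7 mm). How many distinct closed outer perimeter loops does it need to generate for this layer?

1

At z = 9.7 mm: the 14×7 cube contributes its full rectangle; the r=9.5 sphere at (-1, 7.5) contributes a regular 32-gon of circumradius √(9.5²−0.3²) = 9.495; the cube at (16, 3.5) is not intersected at this z (z outside [11, 19.5]); Merging all regions: the regions partially overlap (shared area 50.88 mm²), so overlapping operands fuse into one piece — 1 connected region. The result has 1 disconnected region.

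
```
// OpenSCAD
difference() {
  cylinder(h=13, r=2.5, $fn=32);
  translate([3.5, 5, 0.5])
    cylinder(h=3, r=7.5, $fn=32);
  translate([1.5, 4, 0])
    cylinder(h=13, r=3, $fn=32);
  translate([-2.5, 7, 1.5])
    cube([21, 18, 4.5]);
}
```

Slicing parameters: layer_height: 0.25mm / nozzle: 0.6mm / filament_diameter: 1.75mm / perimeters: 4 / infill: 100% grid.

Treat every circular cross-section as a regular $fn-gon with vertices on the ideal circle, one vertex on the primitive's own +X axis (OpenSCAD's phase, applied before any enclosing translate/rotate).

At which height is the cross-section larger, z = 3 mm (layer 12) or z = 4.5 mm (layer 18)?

layer 18 (z = 4.5 mm)

Layer 12 (z = 3): the r=2.5 cylinder gives a regular 32-gon of circumradius 2.5 (constant along its height) (area = (32/2)·2.500²·sin(360°/32) = 19.51 mm²); the r=7.5 cylinder at (3.5, 5) contributes a regular 32-gon of circumradius 7.5 (area = (32/2)·7.500²·sin(360°/32) = 175.58 mm²); the cylinder at (1.5, 4): section is a regular 32-gon, circumradius r=3 (area = (32/2)·3.000²·sin(360°/32) = 28.09 mm²); the cube at (-2.5, 7) is present — its section is the full 21×18 rectangle (area 378.00 mm²); Subtracting the remaining from the first: starting from the r=2.5 cylinder (19.51 mm²), the r=7.5 cylinder at (3.5, 5) partially overlaps it — only the 15.76 mm² overlap (of its 175.58 mm²) is removed, clipping the outline; the r=3 cylinder at (1.5, 4) misses the remaining region (no effect); the 21×18 cube at (-2.5, 7) misses the remaining region (no effect) — area = 3.75 mm². So its area = 3.75 mm². Layer 18 (z = 4.5): the r=2.5 cylinder gives a regular 32-gon of circumradius 2.5 (constant along its height) (area = (32/2)·2.500²·sin(360°/32) = 19.51 mm²); the cylinder at (3.5, 5) is absent (z outside [0.5, 3.5]); the r=3 cylinder at (1.5, 4) gives a regular 32-gon of circumradius 3 (constant along its height) (area = (32/2)·3.000²·sin(360°/32) = 28.09 mm²); the 21×18 cube at (-2.5, 7) contributes its full rectangle (area 378.00 mm²); After the difference (first − rest): starting from the r=2.5 cylinder (19.51 mm²), the r=3 cylinder at (1.5, 4) partially overlaps it — only the 2.82 mm² overlap (of its 28.09 mm²) is removed, clipping the outline; the 21×18 cube at (-2.5, 7) misses the remaining region (no effect) — area = 16.68 mm². So its area = 16.68 mm². Layer 18 is larger (16.68 vs 3.75 mm²).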